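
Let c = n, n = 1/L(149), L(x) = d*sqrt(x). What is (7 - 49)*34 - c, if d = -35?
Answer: -1428 + sqrt(149)/5215 ≈ -1428.0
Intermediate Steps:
L(x) = -35*sqrt(x)
n = -sqrt(149)/5215 (n = 1/(-35*sqrt(149)) = -sqrt(149)/5215 ≈ -0.0023407)
c = -sqrt(149)/5215 ≈ -0.0023407
(7 - 49)*34 - c = (7 - 49)*34 - (-1)*sqrt(149)/5215 = -42*34 + sqrt(149)/5215 = -1428 + sqrt(149)/5215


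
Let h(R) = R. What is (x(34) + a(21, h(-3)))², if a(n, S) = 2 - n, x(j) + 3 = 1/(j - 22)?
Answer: 69169/144 ≈ 480.34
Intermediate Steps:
x(j) = -3 + 1/(-22 + j) (x(j) = -3 + 1/(j - 22) = -3 + 1/(-22 + j))
(x(34) + a(21, h(-3)))² = ((67 - 3*34)/(-22 + 34) + (2 - 1*21))² = ((67 - 102)/12 + (2 - 21))² = ((1/12)*(-35) - 19)² = (-35/12 - 19)² = (-263/12)² = 69169/144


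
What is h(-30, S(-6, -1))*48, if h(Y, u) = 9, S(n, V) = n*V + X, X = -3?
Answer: 432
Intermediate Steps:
S(n, V) = -3 + V*n (S(n, V) = n*V - 3 = V*n - 3 = -3 + V*n)
h(-30, S(-6, -1))*48 = 9*48 = 432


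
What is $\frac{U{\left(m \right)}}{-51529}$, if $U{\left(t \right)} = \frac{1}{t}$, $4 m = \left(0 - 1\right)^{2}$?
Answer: $- \frac{4}{51529} \approx -7.7626 \cdot 10^{-5}$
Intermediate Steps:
$m = \frac{1}{4}$ ($m = \frac{\left(0 - 1\right)^{2}}{4} = \frac{\left(-1\right)^{2}}{4} = \frac{1}{4} \cdot 1 = \frac{1}{4} \approx 0.25$)
$\frac{U{\left(m \right)}}{-51529} = \frac{\frac{1}{\frac{1}{4}}}{-51529} = 4 \left(- \frac{1}{51529}\right) = - \frac{4}{51529}$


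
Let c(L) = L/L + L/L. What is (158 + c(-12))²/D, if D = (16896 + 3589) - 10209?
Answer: 6400/2569 ≈ 2.4912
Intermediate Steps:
c(L) = 2 (c(L) = 1 + 1 = 2)
D = 10276 (D = 20485 - 10209 = 10276)
(158 + c(-12))²/D = (158 + 2)²/10276 = 160²*(1/10276) = 25600*(1/10276) = 6400/2569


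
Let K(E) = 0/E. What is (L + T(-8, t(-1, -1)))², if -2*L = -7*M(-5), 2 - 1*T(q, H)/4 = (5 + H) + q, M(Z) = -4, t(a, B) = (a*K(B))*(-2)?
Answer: 36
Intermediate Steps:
K(E) = 0
t(a, B) = 0 (t(a, B) = (a*0)*(-2) = 0*(-2) = 0)
T(q, H) = -12 - 4*H - 4*q (T(q, H) = 8 - 4*((5 + H) + q) = 8 - 4*(5 + H + q) = 8 + (-20 - 4*H - 4*q) = -12 - 4*H - 4*q)
L = -14 (L = -(-7)*(-4)/2 = -½*28 = -14)
(L + T(-8, t(-1, -1)))² = (-14 + (-12 - 4*0 - 4*(-8)))² = (-14 + (-12 + 0 + 32))² = (-14 + 20)² = 6² = 36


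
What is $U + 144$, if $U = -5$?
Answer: $139$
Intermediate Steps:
$U + 144 = -5 + 144 = 139$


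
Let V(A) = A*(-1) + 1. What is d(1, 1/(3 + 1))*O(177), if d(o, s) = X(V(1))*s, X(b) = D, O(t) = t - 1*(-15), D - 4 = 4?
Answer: 384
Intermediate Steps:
D = 8 (D = 4 + 4 = 8)
O(t) = 15 + t (O(t) = t + 15 = 15 + t)
V(A) = 1 - A (V(A) = -A + 1 = 1 - A)
X(b) = 8
d(o, s) = 8*s
d(1, 1/(3 + 1))*O(177) = (8/(3 + 1))*(15 + 177) = (8/4)*192 = (8*(¼))*192 = 2*192 = 384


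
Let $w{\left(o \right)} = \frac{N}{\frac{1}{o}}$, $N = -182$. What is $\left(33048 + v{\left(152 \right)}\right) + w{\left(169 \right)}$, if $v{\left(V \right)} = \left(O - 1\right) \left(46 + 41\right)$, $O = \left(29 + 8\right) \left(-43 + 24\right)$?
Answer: $-58958$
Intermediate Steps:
$O = -703$ ($O = 37 \left(-19\right) = -703$)
$v{\left(V \right)} = -61248$ ($v{\left(V \right)} = \left(-703 - 1\right) \left(46 + 41\right) = \left(-704\right) 87 = -61248$)
$w{\left(o \right)} = - 182 o$ ($w{\left(o \right)} = - \frac{182}{\frac{1}{o}} = - 182 o$)
$\left(33048 + v{\left(152 \right)}\right) + w{\left(169 \right)} = \left(33048 - 61248\right) - 30758 = -28200 - 30758 = -58958$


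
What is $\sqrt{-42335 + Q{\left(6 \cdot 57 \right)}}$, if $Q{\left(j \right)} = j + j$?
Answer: $i \sqrt{41651} \approx 204.09 i$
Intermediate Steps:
$Q{\left(j \right)} = 2 j$
$\sqrt{-42335 + Q{\left(6 \cdot 57 \right)}} = \sqrt{-42335 + 2 \cdot 6 \cdot 57} = \sqrt{-42335 + 2 \cdot 342} = \sqrt{-42335 + 684} = \sqrt{-41651} = i \sqrt{41651}$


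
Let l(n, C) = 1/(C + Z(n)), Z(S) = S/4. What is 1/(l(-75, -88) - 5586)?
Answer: -427/2385226 ≈ -0.00017902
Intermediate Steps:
Z(S) = S/4 (Z(S) = S*(¼) = S/4)
l(n, C) = 1/(C + n/4)
1/(l(-75, -88) - 5586) = 1/(4/(-75 + 4*(-88)) - 5586) = 1/(4/(-75 - 352) - 5586) = 1/(4/(-427) - 5586) = 1/(4*(-1/427) - 5586) = 1/(-4/427 - 5586) = 1/(-2385226/427) = -427/2385226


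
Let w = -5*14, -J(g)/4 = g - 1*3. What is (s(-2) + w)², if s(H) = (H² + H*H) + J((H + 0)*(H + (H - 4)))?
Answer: 12996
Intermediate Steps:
J(g) = 12 - 4*g (J(g) = -4*(g - 1*3) = -4*(g - 3) = -4*(-3 + g) = 12 - 4*g)
w = -70
s(H) = 12 + 2*H² - 4*H*(-4 + 2*H) (s(H) = (H² + H*H) + (12 - 4*(H + 0)*(H + (H - 4))) = (H² + H²) + (12 - 4*H*(H + (-4 + H))) = 2*H² + (12 - 4*H*(-4 + 2*H)) = 12 + 2*H² - 4*H*(-4 + 2*H))
(s(-2) + w)² = ((12 - 6*(-2)² + 16*(-2)) - 70)² = ((12 - 6*4 - 32) - 70)² = ((12 - 24 - 32) - 70)² = (-44 - 70)² = (-114)² = 12996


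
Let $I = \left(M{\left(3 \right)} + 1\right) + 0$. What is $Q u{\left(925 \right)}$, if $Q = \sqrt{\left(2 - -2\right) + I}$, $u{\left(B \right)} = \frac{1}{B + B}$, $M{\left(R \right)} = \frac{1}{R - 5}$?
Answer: $\frac{3 \sqrt{2}}{3700} \approx 0.0011467$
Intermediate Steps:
$M{\left(R \right)} = \frac{1}{-5 + R}$
$I = \frac{1}{2}$ ($I = \left(\frac{1}{-5 + 3} + 1\right) + 0 = \left(\frac{1}{-2} + 1\right) + 0 = \left(- \frac{1}{2} + 1\right) + 0 = \frac{1}{2} + 0 = \frac{1}{2} \approx 0.5$)
$u{\left(B \right)} = \frac{1}{2 B}$
$Q = \frac{3 \sqrt{2}}{2}$ ($Q = \sqrt{\left(2 - -2\right) + \frac{1}{2}} = \sqrt{\left(2 + 2\right) + \frac{1}{2}} = \sqrt{4 + \frac{1}{2}} = \sqrt{\frac{9}{2}} = \frac{3 \sqrt{2}}{2} \approx 2.1213$)
$Q u{\left(925 \right)} = \frac{3 \sqrt{2}}{2} \frac{1}{2 \cdot 925} = \frac{3 \sqrt{2}}{2} \cdot \frac{1}{2} \cdot \frac{1}{925} = \frac{3 \sqrt{2}}{2} \cdot \frac{1}{1850} = \frac{3 \sqrt{2}}{3700}$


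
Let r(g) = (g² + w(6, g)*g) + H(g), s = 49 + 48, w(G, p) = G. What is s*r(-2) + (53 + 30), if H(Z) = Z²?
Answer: -305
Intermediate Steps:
s = 97
r(g) = 2*g² + 6*g (r(g) = (g² + 6*g) + g² = 2*g² + 6*g)
s*r(-2) + (53 + 30) = 97*(2*(-2)*(3 - 2)) + (53 + 30) = 97*(2*(-2)*1) + 83 = 97*(-4) + 83 = -388 + 83 = -305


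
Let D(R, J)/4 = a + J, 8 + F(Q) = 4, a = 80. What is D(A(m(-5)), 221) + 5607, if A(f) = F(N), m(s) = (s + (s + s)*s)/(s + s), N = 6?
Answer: 6811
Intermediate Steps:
m(s) = (s + 2*s²)/(2*s) (m(s) = (s + (2*s)*s)/((2*s)) = (s + 2*s²)*(1/(2*s)) = (s + 2*s²)/(2*s))
F(Q) = -4 (F(Q) = -8 + 4 = -4)
A(f) = -4
D(R, J) = 320 + 4*J (D(R, J) = 4*(80 + J) = 320 + 4*J)
D(A(m(-5)), 221) + 5607 = (320 + 4*221) + 5607 = (320 + 884) + 5607 = 1204 + 5607 = 6811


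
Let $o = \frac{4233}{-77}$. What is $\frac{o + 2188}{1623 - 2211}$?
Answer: $- \frac{164243}{45276} \approx -3.6276$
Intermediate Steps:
$o = - \frac{4233}{77}$ ($o = 4233 \left(- \frac{1}{77}\right) = - \frac{4233}{77} \approx -54.974$)
$\frac{o + 2188}{1623 - 2211} = \frac{- \frac{4233}{77} + 2188}{1623 - 2211} = \frac{164243}{77 \left(-588\right)} = \frac{164243}{77} \left(- \frac{1}{588}\right) = - \frac{164243}{45276}$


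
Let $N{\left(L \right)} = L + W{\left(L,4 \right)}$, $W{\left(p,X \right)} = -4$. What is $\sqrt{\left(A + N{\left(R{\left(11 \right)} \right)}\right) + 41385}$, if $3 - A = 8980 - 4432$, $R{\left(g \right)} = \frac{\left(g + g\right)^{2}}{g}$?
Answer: $4 \sqrt{2305} \approx 192.04$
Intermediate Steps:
$R{\left(g \right)} = 4 g$ ($R{\left(g \right)} = \frac{\left(2 g\right)^{2}}{g} = \frac{4 g^{2}}{g} = 4 g$)
$N{\left(L \right)} = -4 + L$ ($N{\left(L \right)} = L - 4 = -4 + L$)
$A = -4545$ ($A = 3 - \left(8980 - 4432\right) = 3 - 4548 = -4545$)
$\sqrt{\left(A + N{\left(R{\left(11 \right)} \right)}\right) + 41385} = \sqrt{\left(-4545 + \left(-4 + 4 \cdot 11\right)\right) + 41385} = \sqrt{\left(-4545 + \left(-4 + 44\right)\right) + 41385} = \sqrt{\left(-4545 + 40\right) + 41385} = \sqrt{-4505 + 41385} = \sqrt{36880} = 4 \sqrt{2305}$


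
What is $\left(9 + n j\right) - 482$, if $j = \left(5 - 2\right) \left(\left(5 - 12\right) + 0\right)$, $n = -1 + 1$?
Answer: $-473$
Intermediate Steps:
$n = 0$
$j = -21$ ($j = 3 \left(\left(5 - 12\right) + 0\right) = 3 \left(-7 + 0\right) = 3 \left(-7\right) = -21$)
$\left(9 + n j\right) - 482 = \left(9 + 0 \left(-21\right)\right) - 482 = \left(9 + 0\right) - 482 = 9 - 482 = -473$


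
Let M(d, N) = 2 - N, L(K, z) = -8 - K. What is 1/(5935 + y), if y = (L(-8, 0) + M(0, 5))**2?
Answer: 1/5944 ≈ 0.00016824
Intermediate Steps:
y = 9 (y = ((-8 - 1*(-8)) + (2 - 1*5))**2 = ((-8 + 8) + (2 - 5))**2 = (0 - 3)**2 = (-3)**2 = 9)
1/(5935 + y) = 1/(5935 + 9) = 1/5944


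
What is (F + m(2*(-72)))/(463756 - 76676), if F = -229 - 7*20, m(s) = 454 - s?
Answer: 229/387080 ≈ 0.00059161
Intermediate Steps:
F = -369 (F = -229 - 140 = -369)
(F + m(2*(-72)))/(463756 - 76676) = (-369 + (454 - 2*(-72)))/(463756 - 76676) = (-369 + (454 - 1*(-144)))/387080 = (-369 + (454 + 144))*(1/387080) = (-369 + 598)*(1/387080) = 229*(1/387080) = 229/387080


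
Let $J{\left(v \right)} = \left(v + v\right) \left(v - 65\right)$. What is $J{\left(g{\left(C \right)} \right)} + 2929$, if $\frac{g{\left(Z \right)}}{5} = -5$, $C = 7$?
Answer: $7429$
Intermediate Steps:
$g{\left(Z \right)} = -25$ ($g{\left(Z \right)} = 5 \left(-5\right) = -25$)
$J{\left(v \right)} = 2 v \left(-65 + v\right)$
$J{\left(g{\left(C \right)} \right)} + 2929 = 2 \left(-25\right) \left(-65 - 25\right) + 2929 = 2 \left(-25\right) \left(-90\right) + 2929 = 4500 + 2929 = 7429$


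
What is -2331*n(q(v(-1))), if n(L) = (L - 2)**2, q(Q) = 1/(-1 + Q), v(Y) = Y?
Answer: -58275/4 ≈ -14569.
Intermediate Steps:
n(L) = (-2 + L)**2
-2331*n(q(v(-1))) = -2331*(-2 + 1/(-1 - 1))**2 = -2331*(-2 + 1/(-2))**2 = -2331*(-2 - 1/2)**2 = -2331*(-5/2)**2 = -2331*25/4 = -58275/4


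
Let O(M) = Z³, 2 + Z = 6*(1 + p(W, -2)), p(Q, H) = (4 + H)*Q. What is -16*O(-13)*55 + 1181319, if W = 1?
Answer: -2423161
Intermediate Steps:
p(Q, H) = Q*(4 + H)
Z = 16 (Z = -2 + 6*(1 + 1*(4 - 2)) = -2 + 6*(1 + 1*2) = -2 + 6*(1 + 2) = -2 + 6*3 = -2 + 18 = 16)
O(M) = 4096 (O(M) = 16³ = 4096)
-16*O(-13)*55 + 1181319 = -16*4096*55 + 1181319 = -65536*55 + 1181319 = -3604480 + 1181319 = -2423161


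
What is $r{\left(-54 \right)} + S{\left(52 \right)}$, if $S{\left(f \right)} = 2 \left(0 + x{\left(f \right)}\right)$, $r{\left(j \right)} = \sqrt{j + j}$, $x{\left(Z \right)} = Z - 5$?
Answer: $94 + 6 i \sqrt{3} \approx 94.0 + 10.392 i$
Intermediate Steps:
$x{\left(Z \right)} = -5 + Z$
$r{\left(j \right)} = \sqrt{2} \sqrt{j}$ ($r{\left(j \right)} = \sqrt{2 j} = \sqrt{2} \sqrt{j}$)
$S{\left(f \right)} = -10 + 2 f$ ($S{\left(f \right)} = 2 \left(0 + \left(-5 + f\right)\right) = 2 \left(-5 + f\right) = -10 + 2 f$)
$r{\left(-54 \right)} + S{\left(52 \right)} = \sqrt{2} \sqrt{-54} + \left(-10 + 2 \cdot 52\right) = \sqrt{2} \cdot 3 i \sqrt{6} + \left(-10 + 104\right) = 6 i \sqrt{3} + 94 = 94 + 6 i \sqrt{3}$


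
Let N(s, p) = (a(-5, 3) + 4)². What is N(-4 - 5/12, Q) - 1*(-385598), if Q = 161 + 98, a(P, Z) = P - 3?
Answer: 385614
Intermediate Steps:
a(P, Z) = -3 + P
Q = 259
N(s, p) = 16 (N(s, p) = ((-3 - 5) + 4)² = (-8 + 4)² = (-4)² = 16)
N(-4 - 5/12, Q) - 1*(-385598) = 16 - 1*(-385598) = 16 + 385598 = 385614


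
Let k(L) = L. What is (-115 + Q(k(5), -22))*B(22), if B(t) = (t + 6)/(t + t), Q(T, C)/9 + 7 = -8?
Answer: -1750/11 ≈ -159.09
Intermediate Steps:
Q(T, C) = -135 (Q(T, C) = -63 + 9*(-8) = -63 - 72 = -135)
B(t) = (6 + t)/(2*t) (B(t) = (6 + t)/((2*t)) = (6 + t)*(1/(2*t)) = (6 + t)/(2*t))
(-115 + Q(k(5), -22))*B(22) = (-115 - 135)*((½)*(6 + 22)/22) = -125*28/22 = -250*7/11 = -1750/11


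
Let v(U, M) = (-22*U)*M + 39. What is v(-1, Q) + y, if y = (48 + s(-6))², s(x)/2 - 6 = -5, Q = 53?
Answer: 3705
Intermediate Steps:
v(U, M) = 39 - 22*M*U (v(U, M) = -22*M*U + 39 = 39 - 22*M*U)
s(x) = 2 (s(x) = 12 + 2*(-5) = 12 - 10 = 2)
y = 2500 (y = (48 + 2)² = 50² = 2500)
v(-1, Q) + y = (39 - 22*53*(-1)) + 2500 = (39 + 1166) + 2500 = 1205 + 2500 = 3705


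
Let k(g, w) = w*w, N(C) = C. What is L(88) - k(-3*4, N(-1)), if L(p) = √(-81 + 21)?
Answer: -1 + 2*I*√15 ≈ -1.0 + 7.746*I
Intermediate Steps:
L(p) = 2*I*√15 (L(p) = √(-60) = 2*I*√15)
k(g, w) = w²
L(88) - k(-3*4, N(-1)) = 2*I*√15 - 1*(-1)² = 2*I*√15 - 1*1 = 2*I*√15 - 1 = -1 + 2*I*√15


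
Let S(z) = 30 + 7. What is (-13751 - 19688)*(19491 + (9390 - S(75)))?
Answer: -964514516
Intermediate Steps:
S(z) = 37
(-13751 - 19688)*(19491 + (9390 - S(75))) = (-13751 - 19688)*(19491 + (9390 - 1*37)) = -33439*(19491 + (9390 - 37)) = -33439*(19491 + 9353) = -33439*28844 = -964514516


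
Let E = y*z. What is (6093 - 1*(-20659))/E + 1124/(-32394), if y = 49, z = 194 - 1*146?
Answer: 8999590/793653 ≈ 11.339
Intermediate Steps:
z = 48 (z = 194 - 146 = 48)
E = 2352 (E = 49*48 = 2352)
(6093 - 1*(-20659))/E + 1124/(-32394) = (6093 - 1*(-20659))/2352 + 1124/(-32394) = (6093 + 20659)*(1/2352) + 1124*(-1/32394) = 26752*(1/2352) - 562/16197 = 1672/147 - 562/16197 = 8999590/793653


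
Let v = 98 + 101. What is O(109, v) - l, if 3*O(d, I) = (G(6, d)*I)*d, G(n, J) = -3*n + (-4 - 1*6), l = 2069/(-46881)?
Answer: -9491025127/46881 ≈ -2.0245e+5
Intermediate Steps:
l = -2069/46881 (l = 2069*(-1/46881) = -2069/46881 ≈ -0.044133)
v = 199
G(n, J) = -10 - 3*n (G(n, J) = -3*n + (-4 - 6) = -3*n - 10 = -10 - 3*n)
O(d, I) = -28*I*d/3 (O(d, I) = (((-10 - 3*6)*I)*d)/3 = (((-10 - 18)*I)*d)/3 = ((-28*I)*d)/3 = (-28*I*d)/3 = -28*I*d/3)
O(109, v) - l = -28/3*199*109 - 1*(-2069/46881) = -607348/3 + 2069/46881 = -9491025127/46881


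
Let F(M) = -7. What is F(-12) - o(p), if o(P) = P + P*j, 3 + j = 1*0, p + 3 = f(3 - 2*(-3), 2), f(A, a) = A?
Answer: 5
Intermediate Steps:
p = 6 (p = -3 + (3 - 2*(-3)) = -3 + (3 + 6) = -3 + 9 = 6)
j = -3 (j = -3 + 1*0 = -3 + 0 = -3)
o(P) = -2*P (o(P) = P + P*(-3) = P - 3*P = -2*P)
F(-12) - o(p) = -7 - (-2)*6 = -7 - 1*(-12) = -7 + 12 = 5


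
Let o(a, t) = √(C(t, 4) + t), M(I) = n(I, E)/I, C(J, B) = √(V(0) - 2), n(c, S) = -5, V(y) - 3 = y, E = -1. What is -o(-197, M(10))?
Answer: -√2/2 ≈ -0.70711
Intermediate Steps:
V(y) = 3 + y
C(J, B) = 1 (C(J, B) = √((3 + 0) - 2) = √(3 - 2) = √1 = 1)
M(I) = -5/I
o(a, t) = √(1 + t)
-o(-197, M(10)) = -√(1 - 5/10) = -√(1 - 5*⅒) = -√(1 - ½) = -√(½) = -√2/2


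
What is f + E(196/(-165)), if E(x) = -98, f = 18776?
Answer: 18678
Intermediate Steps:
f + E(196/(-165)) = 18776 - 98 = 18678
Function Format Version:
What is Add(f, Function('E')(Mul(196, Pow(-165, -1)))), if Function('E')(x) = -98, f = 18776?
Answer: 18678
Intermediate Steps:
Add(f, Function('E')(Mul(196, Pow(-165, -1)))) = Add(18776, -98) = 18678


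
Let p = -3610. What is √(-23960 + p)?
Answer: I*√27570 ≈ 166.04*I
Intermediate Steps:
√(-23960 + p) = √(-23960 - 3610) = √(-27570) = I*√27570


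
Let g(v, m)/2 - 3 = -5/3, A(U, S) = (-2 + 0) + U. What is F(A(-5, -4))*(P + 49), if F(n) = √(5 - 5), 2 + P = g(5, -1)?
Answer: 0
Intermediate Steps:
A(U, S) = -2 + U
g(v, m) = 8/3 (g(v, m) = 6 + 2*(-5/3) = 6 - 10/3 = 8/3)
P = ⅔ (P = -2 + 8/3 = ⅔ ≈ 0.66667)
F(n) = 0 (F(n) = √0 = 0)
F(A(-5, -4))*(P + 49) = 0*(⅔ + 49) = 0*(149/3) = 0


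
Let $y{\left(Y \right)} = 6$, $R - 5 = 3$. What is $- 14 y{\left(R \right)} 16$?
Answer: $-1344$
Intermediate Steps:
$R = 8$ ($R = 5 + 3 = 8$)
$- 14 y{\left(R \right)} 16 = \left(-14\right) 6 \cdot 16 = \left(-84\right) 16 = -1344$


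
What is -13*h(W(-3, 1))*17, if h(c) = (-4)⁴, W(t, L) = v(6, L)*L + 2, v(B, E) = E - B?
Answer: -56576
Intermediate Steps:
W(t, L) = 2 + L*(-6 + L) (W(t, L) = (L - 1*6)*L + 2 = (L - 6)*L + 2 = (-6 + L)*L + 2 = L*(-6 + L) + 2 = 2 + L*(-6 + L))
h(c) = 256
-13*h(W(-3, 1))*17 = -13*256*17 = -3328*17 = -56576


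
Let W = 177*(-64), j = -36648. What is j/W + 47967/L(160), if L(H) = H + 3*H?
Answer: 2952213/37760 ≈ 78.184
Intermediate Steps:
L(H) = 4*H
W = -11328
j/W + 47967/L(160) = -36648/(-11328) + 47967/((4*160)) = -36648*(-1/11328) + 47967/640 = 1527/472 + 47967*(1/640) = 1527/472 + 47967/640 = 2952213/37760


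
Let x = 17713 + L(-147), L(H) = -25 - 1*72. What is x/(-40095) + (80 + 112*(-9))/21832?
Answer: -17575028/36473085 ≈ -0.48186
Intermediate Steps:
L(H) = -97 (L(H) = -25 - 72 = -97)
x = 17616 (x = 17713 - 97 = 17616)
x/(-40095) + (80 + 112*(-9))/21832 = 17616/(-40095) + (80 + 112*(-9))/21832 = 17616*(-1/40095) + (80 - 1008)*(1/21832) = -5872/13365 - 928*1/21832 = -5872/13365 - 116/2729 = -17575028/36473085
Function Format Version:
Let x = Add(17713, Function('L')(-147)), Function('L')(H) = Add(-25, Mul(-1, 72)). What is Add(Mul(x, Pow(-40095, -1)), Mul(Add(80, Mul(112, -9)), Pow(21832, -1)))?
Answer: Rational(-17575028, 36473085) ≈ -0.48186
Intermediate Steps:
Function('L')(H) = -97 (Function('L')(H) = Add(-25, -72) = -97)
x = 17616 (x = Add(17713, -97) = 17616)
Add(Mul(x, Pow(-40095, -1)), Mul(Add(80, Mul(112, -9)), Pow(21832, -1))) = Add(Mul(17616, Pow(-40095, -1)), Mul(Add(80, Mul(112, -9)), Pow(21832, -1))) = Add(Mul(17616, Rational(-1, 40095)), Mul(Add(80, -1008), Rational(1, 21832))) = Add(Rational(-5872, 13365), Mul(-928, Rational(1, 21832))) = Add(Rational(-5872, 13365), Rational(-116, 2729)) = Rational(-17575028, 36473085)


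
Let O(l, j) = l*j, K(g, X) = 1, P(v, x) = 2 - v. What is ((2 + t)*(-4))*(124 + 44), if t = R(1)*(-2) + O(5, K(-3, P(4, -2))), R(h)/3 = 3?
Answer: 7392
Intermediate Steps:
R(h) = 9 (R(h) = 3*3 = 9)
O(l, j) = j*l
t = -13 (t = 9*(-2) + 1*5 = -18 + 5 = -13)
((2 + t)*(-4))*(124 + 44) = ((2 - 13)*(-4))*(124 + 44) = -11*(-4)*168 = 44*168 = 7392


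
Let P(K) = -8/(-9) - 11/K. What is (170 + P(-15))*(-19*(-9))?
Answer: 146737/5 ≈ 29347.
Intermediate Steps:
P(K) = 8/9 - 11/K (P(K) = -8*(-⅑) - 11/K = 8/9 - 11/K)
(170 + P(-15))*(-19*(-9)) = (170 + (8/9 - 11/(-15)))*(-19*(-9)) = (170 + (8/9 - 11*(-1/15)))*171 = (170 + (8/9 + 11/15))*171 = (170 + 73/45)*171 = (7723/45)*171 = 146737/5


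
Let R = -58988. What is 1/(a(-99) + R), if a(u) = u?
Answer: -1/59087 ≈ -1.6924e-5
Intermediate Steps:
1/(a(-99) + R) = 1/(-99 - 58988) = 1/(-59087) = -1/59087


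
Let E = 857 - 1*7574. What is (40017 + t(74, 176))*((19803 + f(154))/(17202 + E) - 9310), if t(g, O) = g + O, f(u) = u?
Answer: -3929873689931/10485 ≈ -3.7481e+8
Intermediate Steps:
E = -6717 (E = 857 - 7574 = -6717)
t(g, O) = O + g
(40017 + t(74, 176))*((19803 + f(154))/(17202 + E) - 9310) = (40017 + (176 + 74))*((19803 + 154)/(17202 - 6717) - 9310) = (40017 + 250)*(19957/10485 - 9310) = 40267*(19957*(1/10485) - 9310) = 40267*(19957/10485 - 9310) = 40267*(-97595393/10485) = -3929873689931/10485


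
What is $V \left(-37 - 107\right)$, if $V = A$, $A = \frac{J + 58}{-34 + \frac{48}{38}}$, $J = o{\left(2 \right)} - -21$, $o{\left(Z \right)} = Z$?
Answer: $\frac{110808}{311} \approx 356.3$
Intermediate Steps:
$J = 23$ ($J = 2 - -21 = 2 + 21 = 23$)
$A = - \frac{1539}{622}$ ($A = \frac{23 + 58}{-34 + \frac{48}{38}} = \frac{81}{-34 + 48 \cdot \frac{1}{38}} = \frac{81}{-34 + \frac{24}{19}} = \frac{81}{- \frac{622}{19}} = 81 \left(- \frac{19}{622}\right) = - \frac{1539}{622} \approx -2.4743$)
$V = - \frac{1539}{622} \approx -2.4743$
$V \left(-37 - 107\right) = - \frac{1539 \left(-37 - 107\right)}{622} = \left(- \frac{1539}{622}\right) \left(-144\right) = \frac{110808}{311}$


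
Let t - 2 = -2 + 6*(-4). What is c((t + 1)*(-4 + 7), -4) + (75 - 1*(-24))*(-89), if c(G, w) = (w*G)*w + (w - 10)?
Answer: -9929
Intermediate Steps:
t = -24 (t = 2 + (-2 + 6*(-4)) = 2 + (-2 - 24) = 2 - 26 = -24)
c(G, w) = -10 + w + G*w**2 (c(G, w) = (G*w)*w + (-10 + w) = G*w**2 + (-10 + w) = -10 + w + G*w**2)
c((t + 1)*(-4 + 7), -4) + (75 - 1*(-24))*(-89) = (-10 - 4 + ((-24 + 1)*(-4 + 7))*(-4)**2) + (75 - 1*(-24))*(-89) = (-10 - 4 - 23*3*16) + (75 + 24)*(-89) = (-10 - 4 - 69*16) + 99*(-89) = (-10 - 4 - 1104) - 8811 = -1118 - 8811 = -9929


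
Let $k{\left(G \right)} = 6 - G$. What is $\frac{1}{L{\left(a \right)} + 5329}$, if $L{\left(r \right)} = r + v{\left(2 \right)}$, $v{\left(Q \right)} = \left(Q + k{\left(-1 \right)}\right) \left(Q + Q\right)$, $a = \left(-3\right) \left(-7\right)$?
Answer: $\frac{1}{5386} \approx 0.00018567$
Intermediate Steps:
$a = 21$
$v{\left(Q \right)} = 2 Q \left(7 + Q\right)$ ($v{\left(Q \right)} = \left(Q + \left(6 - -1\right)\right) \left(Q + Q\right) = \left(Q + \left(6 + 1\right)\right) 2 Q = \left(Q + 7\right) 2 Q = \left(7 + Q\right) 2 Q = 2 Q \left(7 + Q\right)$)
$L{\left(r \right)} = 36 + r$ ($L{\left(r \right)} = r + 2 \cdot 2 \left(7 + 2\right) = r + 2 \cdot 2 \cdot 9 = r + 36 = 36 + r$)
$\frac{1}{L{\left(a \right)} + 5329} = \frac{1}{\left(36 + 21\right) + 5329} = \frac{1}{57 + 5329} = \frac{1}{5386}$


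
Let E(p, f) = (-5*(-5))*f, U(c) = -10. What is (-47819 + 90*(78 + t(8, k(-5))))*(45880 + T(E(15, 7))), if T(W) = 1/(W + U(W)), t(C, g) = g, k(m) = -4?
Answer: -311581902959/165 ≈ -1.8884e+9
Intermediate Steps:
E(p, f) = 25*f
T(W) = 1/(-10 + W) (T(W) = 1/(W - 10) = 1/(-10 + W))
(-47819 + 90*(78 + t(8, k(-5))))*(45880 + T(E(15, 7))) = (-47819 + 90*(78 - 4))*(45880 + 1/(-10 + 25*7)) = (-47819 + 90*74)*(45880 + 1/(-10 + 175)) = (-47819 + 6660)*(45880 + 1/165) = -41159*(45880 + 1/165) = -41159*7570201/165 = -311581902959/165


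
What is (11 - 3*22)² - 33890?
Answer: -30865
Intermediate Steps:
(11 - 3*22)² - 33890 = (11 - 66)² - 33890 = (-55)² - 33890 = 3025 - 33890 = -30865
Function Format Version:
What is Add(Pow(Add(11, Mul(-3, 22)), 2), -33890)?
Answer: -30865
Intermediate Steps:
Add(Pow(Add(11, Mul(-3, 22)), 2), -33890) = Add(Pow(Add(11, -66), 2), -33890) = Add(Pow(-55, 2), -33890) = Add(3025, -33890) = -30865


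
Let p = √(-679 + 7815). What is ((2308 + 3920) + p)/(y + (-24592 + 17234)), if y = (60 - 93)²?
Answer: -6228/6269 - 4*√446/6269 ≈ -1.0069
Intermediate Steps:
y = 1089 (y = (-33)² = 1089)
p = 4*√446 (p = √7136 = 4*√446 ≈ 84.475)
((2308 + 3920) + p)/(y + (-24592 + 17234)) = ((2308 + 3920) + 4*√446)/(1089 + (-24592 + 17234)) = (6228 + 4*√446)/(1089 - 7358) = (6228 + 4*√446)/(-6269) = (6228 + 4*√446)*(-1/6269) = -6228/6269 - 4*√446/6269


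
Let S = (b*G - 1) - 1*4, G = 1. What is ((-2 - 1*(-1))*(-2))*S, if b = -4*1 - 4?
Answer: -26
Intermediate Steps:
b = -8 (b = -4 - 4 = -8)
S = -13 (S = (-8*1 - 1) - 1*4 = (-8 - 1) - 4 = -9 - 4 = -13)
((-2 - 1*(-1))*(-2))*S = ((-2 - 1*(-1))*(-2))*(-13) = ((-2 + 1)*(-2))*(-13) = -1*(-2)*(-13) = 2*(-13) = -26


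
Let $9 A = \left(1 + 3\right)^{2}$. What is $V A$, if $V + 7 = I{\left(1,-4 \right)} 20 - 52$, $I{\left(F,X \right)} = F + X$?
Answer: $- \frac{1904}{9} \approx -211.56$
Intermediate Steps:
$A = \frac{16}{9}$ ($A = \frac{\left(1 + 3\right)^{2}}{9} = \frac{4^{2}}{9} = \frac{1}{9} \cdot 16 = \frac{16}{9} \approx 1.7778$)
$V = -119$ ($V = -7 + \left(\left(1 - 4\right) 20 - 52\right) = -7 - 112 = -119$)
$V A = \left(-119\right) \frac{16}{9} = - \frac{1904}{9}$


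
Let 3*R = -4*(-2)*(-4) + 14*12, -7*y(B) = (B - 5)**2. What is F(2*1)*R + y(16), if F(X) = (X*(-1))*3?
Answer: -2025/7 ≈ -289.29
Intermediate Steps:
y(B) = -(-5 + B)**2/7 (y(B) = -(B - 5)**2/7 = -(-5 + B)**2/7)
R = 136/3 (R = (-4*(-2)*(-4) + 14*12)/3 = (8*(-4) + 168)/3 = (-32 + 168)/3 = (1/3)*136 = 136/3 ≈ 45.333)
F(X) = -3*X (F(X) = -X*3 = -3*X)
F(2*1)*R + y(16) = -6*(136/3) - (-5 + 16)**2/7 = -3*2*(136/3) - 1/7*11**2 = -6*136/3 - 1/7*121 = -272 - 121/7 = -2025/7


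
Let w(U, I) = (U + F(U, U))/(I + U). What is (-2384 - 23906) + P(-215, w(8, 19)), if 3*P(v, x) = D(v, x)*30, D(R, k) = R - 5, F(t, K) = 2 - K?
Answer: -28490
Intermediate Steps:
D(R, k) = -5 + R
w(U, I) = 2/(I + U) (w(U, I) = (U + (2 - U))/(I + U) = 2/(I + U))
P(v, x) = -50 + 10*v (P(v, x) = ((-5 + v)*30)/3 = (-150 + 30*v)/3 = -50 + 10*v)
(-2384 - 23906) + P(-215, w(8, 19)) = (-2384 - 23906) + (-50 + 10*(-215)) = -26290 + (-50 - 2150) = -26290 - 2200 = -28490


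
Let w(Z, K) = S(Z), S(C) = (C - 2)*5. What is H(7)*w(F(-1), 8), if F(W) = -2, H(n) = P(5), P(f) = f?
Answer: -100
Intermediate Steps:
H(n) = 5
S(C) = -10 + 5*C (S(C) = (-2 + C)*5 = -10 + 5*C)
w(Z, K) = -10 + 5*Z
H(7)*w(F(-1), 8) = 5*(-10 + 5*(-2)) = 5*(-10 - 10) = 5*(-20) = -100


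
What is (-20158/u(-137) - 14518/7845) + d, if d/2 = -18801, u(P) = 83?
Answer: -24643322774/651135 ≈ -37847.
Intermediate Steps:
d = -37602 (d = 2*(-18801) = -37602)
(-20158/u(-137) - 14518/7845) + d = (-20158/83 - 14518/7845) - 37602 = -159344504/651135 - 37602 = -24643322774/651135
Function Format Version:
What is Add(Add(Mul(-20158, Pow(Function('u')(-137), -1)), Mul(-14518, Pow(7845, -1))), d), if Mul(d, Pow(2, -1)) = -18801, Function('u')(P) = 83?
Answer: Rational(-24643322774, 651135) ≈ -37847.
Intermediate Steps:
d = -37602 (d = Mul(2, -18801) = -37602)
Add(Add(Mul(-20158, Pow(Function('u')(-137), -1)), Mul(-14518, Pow(7845, -1))), d) = Add(Add(Mul(-20158, Pow(83, -1)), Mul(-14518, Pow(7845, -1))), -37602) = Add(Add(Mul(-20158, Rational(1, 83)), Mul(-14518, Rational(1, 7845))), -37602) = Add(Add(Rational(-20158, 83), Rational(-14518, 7845)), -37602) = Add(Rational(-159344504, 651135), -37602) = Rational(-24643322774, 651135)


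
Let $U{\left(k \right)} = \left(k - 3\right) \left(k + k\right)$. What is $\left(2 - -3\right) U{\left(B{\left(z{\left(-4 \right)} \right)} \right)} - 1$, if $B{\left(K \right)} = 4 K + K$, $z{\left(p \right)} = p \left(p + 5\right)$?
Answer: $4599$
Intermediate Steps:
$z{\left(p \right)} = p \left(5 + p\right)$
$B{\left(K \right)} = 5 K$
$U{\left(k \right)} = 2 k \left(-3 + k\right)$ ($U{\left(k \right)} = \left(-3 + k\right) 2 k = 2 k \left(-3 + k\right)$)
$\left(2 - -3\right) U{\left(B{\left(z{\left(-4 \right)} \right)} \right)} - 1 = \left(2 - -3\right) 2 \cdot 5 \left(- 4 \left(5 - 4\right)\right) \left(-3 + 5 \left(- 4 \left(5 - 4\right)\right)\right) - 1 = \left(2 + 3\right) 2 \cdot 5 \left(\left(-4\right) 1\right) \left(-3 + 5 \left(\left(-4\right) 1\right)\right) - 1 = 5 \cdot 2 \cdot 5 \left(-4\right) \left(-3 + 5 \left(-4\right)\right) - 1 = 5 \cdot 2 \left(-20\right) \left(-3 - 20\right) - 1 = 5 \cdot 2 \left(-20\right) \left(-23\right) - 1 = 5 \cdot 920 - 1 = 4600 - 1 = 4599$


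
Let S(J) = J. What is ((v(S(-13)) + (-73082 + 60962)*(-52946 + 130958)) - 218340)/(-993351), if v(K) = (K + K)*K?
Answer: 945723442/993351 ≈ 952.05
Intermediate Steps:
v(K) = 2*K² (v(K) = (2*K)*K = 2*K²)
((v(S(-13)) + (-73082 + 60962)*(-52946 + 130958)) - 218340)/(-993351) = ((2*(-13)² + (-73082 + 60962)*(-52946 + 130958)) - 218340)/(-993351) = ((2*169 - 12120*78012) - 218340)*(-1/993351) = ((338 - 945505440) - 218340)*(-1/993351) = (-945505102 - 218340)*(-1/993351) = -945723442*(-1/993351) = 945723442/993351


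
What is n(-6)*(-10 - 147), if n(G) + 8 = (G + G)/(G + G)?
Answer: 1099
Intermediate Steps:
n(G) = -7 (n(G) = -8 + (G + G)/(G + G) = -8 + (2*G)/((2*G)) = -8 + (2*G)*(1/(2*G)) = -8 + 1 = -7)
n(-6)*(-10 - 147) = -7*(-10 - 147) = -7*(-157) = 1099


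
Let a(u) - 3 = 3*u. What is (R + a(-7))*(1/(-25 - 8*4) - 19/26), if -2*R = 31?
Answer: 84889/3432 ≈ 24.735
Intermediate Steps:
R = -31/2 (R = -1/2*31 = -31/2 ≈ -15.500)
a(u) = 3 + 3*u
(R + a(-7))*(1/(-25 - 8*4) - 19/26) = (-31/2 + (3 + 3*(-7)))*(1/(-25 - 8*4) - 19/26) = (-31/2 + (3 - 21))*((1/4)/(-33) - 19*1/26) = (-31/2 - 18)*(-1/33*1/4 - 19/26) = -67*(-1/132 - 19/26)/2 = -67/2*(-1267/1716) = 84889/3432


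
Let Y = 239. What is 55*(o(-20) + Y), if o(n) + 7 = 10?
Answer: 13310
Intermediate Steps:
o(n) = 3 (o(n) = -7 + 10 = 3)
55*(o(-20) + Y) = 55*(3 + 239) = 55*242 = 13310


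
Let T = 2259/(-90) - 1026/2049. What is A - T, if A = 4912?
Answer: 33723813/6830 ≈ 4937.6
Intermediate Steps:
T = -174853/6830 (T = 2259*(-1/90) - 1026*1/2049 = -251/10 - 342/683 = -174853/6830 ≈ -25.601)
A - T = 4912 - 1*(-174853/6830) = 4912 + 174853/6830 = 33723813/6830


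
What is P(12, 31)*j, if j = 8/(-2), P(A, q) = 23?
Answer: -92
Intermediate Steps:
j = -4 (j = 8*(-½) = -4)
P(12, 31)*j = 23*(-4) = -92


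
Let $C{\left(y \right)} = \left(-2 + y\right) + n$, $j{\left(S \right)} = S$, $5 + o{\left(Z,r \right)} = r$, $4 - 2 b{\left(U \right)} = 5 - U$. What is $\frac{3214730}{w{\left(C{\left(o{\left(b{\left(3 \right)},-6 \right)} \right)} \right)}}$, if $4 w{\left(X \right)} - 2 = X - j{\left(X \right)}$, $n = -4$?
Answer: $6429460$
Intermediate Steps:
$b{\left(U \right)} = - \frac{1}{2} + \frac{U}{2}$ ($b{\left(U \right)} = 2 - \frac{5 - U}{2} = 2 + \left(- \frac{5}{2} + \frac{U}{2}\right) = - \frac{1}{2} + \frac{U}{2}$)
$o{\left(Z,r \right)} = -5 + r$
$C{\left(y \right)} = -6 + y$ ($C{\left(y \right)} = \left(-2 + y\right) - 4 = -6 + y$)
$w{\left(X \right)} = \frac{1}{2}$ ($w{\left(X \right)} = \frac{1}{2} + \frac{X - X}{4} = \frac{1}{2} + \frac{1}{4} \cdot 0 = \frac{1}{2} + 0 = \frac{1}{2}$)
$\frac{3214730}{w{\left(C{\left(o{\left(b{\left(3 \right)},-6 \right)} \right)} \right)}} = 3214730 \frac{1}{\frac{1}{2}} = 3214730 \cdot 2 = 6429460$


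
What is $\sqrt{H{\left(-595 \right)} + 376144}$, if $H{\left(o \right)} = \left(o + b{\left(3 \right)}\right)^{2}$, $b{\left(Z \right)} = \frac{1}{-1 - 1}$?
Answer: $\frac{\sqrt{2923057}}{2} \approx 854.85$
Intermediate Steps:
$b{\left(Z \right)} = - \frac{1}{2}$ ($b{\left(Z \right)} = \frac{1}{-2} = - \frac{1}{2}$)
$H{\left(o \right)} = \left(- \frac{1}{2} + o\right)^{2}$ ($H{\left(o \right)} = \left(o - \frac{1}{2}\right)^{2} = \left(- \frac{1}{2} + o\right)^{2}$)
$\sqrt{H{\left(-595 \right)} + 376144} = \sqrt{\frac{\left(-1 + 2 \left(-595\right)\right)^{2}}{4} + 376144} = \sqrt{\frac{\left(-1 - 1190\right)^{2}}{4} + 376144} = \sqrt{\frac{\left(-1191\right)^{2}}{4} + 376144} = \sqrt{\frac{1}{4} \cdot 1418481 + 376144} = \sqrt{\frac{1418481}{4} + 376144} = \sqrt{\frac{2923057}{4}} = \frac{\sqrt{2923057}}{2}$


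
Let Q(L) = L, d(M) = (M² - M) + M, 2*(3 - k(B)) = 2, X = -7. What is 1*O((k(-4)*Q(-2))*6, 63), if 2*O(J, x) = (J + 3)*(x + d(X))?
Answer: -1176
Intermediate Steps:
k(B) = 2 (k(B) = 3 - ½*2 = 3 - 1 = 2)
d(M) = M²
O(J, x) = (3 + J)*(49 + x)/2 (O(J, x) = ((J + 3)*(x + (-7)²))/2 = ((3 + J)*(x + 49))/2 = ((3 + J)*(49 + x))/2 = (3 + J)*(49 + x)/2)
1*O((k(-4)*Q(-2))*6, 63) = 1*(147/2 + (3/2)*63 + 49*((2*(-2))*6)/2 + (½)*((2*(-2))*6)*63) = 1*(147/2 + 189/2 + 49*(-4*6)/2 + (½)*(-4*6)*63) = 1*(147/2 + 189/2 + (49/2)*(-24) + (½)*(-24)*63) = 1*(147/2 + 189/2 - 588 - 756) = 1*(-1176) = -1176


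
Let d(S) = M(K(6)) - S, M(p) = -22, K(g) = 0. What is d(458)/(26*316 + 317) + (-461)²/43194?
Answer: 77943851/16024974 ≈ 4.8639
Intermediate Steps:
d(S) = -22 - S
d(458)/(26*316 + 317) + (-461)²/43194 = (-22 - 1*458)/(26*316 + 317) + (-461)²/43194 = (-22 - 458)/(8216 + 317) + 212521*(1/43194) = -480/8533 + 212521/43194 = 77943851/16024974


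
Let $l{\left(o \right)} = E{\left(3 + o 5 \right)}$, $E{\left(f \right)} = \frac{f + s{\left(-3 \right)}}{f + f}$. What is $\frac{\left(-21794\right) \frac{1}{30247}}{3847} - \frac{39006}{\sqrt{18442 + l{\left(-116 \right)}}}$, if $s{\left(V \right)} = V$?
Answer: $- \frac{21794}{116360209} - \frac{6501 \sqrt{1535010987}}{886777} \approx -287.22$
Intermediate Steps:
$E{\left(f \right)} = \frac{-3 + f}{2 f}$ ($E{\left(f \right)} = \frac{f - 3}{f + f} = \frac{-3 + f}{2 f}$)
$l{\left(o \right)} = \frac{5 o}{2 \left(3 + 5 o\right)}$ ($l{\left(o \right)} = \frac{-3 + \left(3 + o 5\right)}{2 \left(3 + o 5\right)} = \frac{-3 + \left(3 + 5 o\right)}{2 \left(3 + 5 o\right)} = \frac{5 o}{2 \left(3 + 5 o\right)}$)
$\frac{\left(-21794\right) \frac{1}{30247}}{3847} - \frac{39006}{\sqrt{18442 + l{\left(-116 \right)}}} = \frac{\left(-21794\right) \frac{1}{30247}}{3847} - \frac{39006}{\sqrt{18442 + \frac{5}{2} \left(-116\right) \frac{1}{3 + 5 \left(-116\right)}}} = \left(-21794\right) \frac{1}{30247} \cdot \frac{1}{3847} - \frac{39006}{\sqrt{18442 + \frac{5}{2} \left(-116\right) \frac{1}{3 - 580}}} = \left(- \frac{21794}{30247}\right) \frac{1}{3847} - \frac{39006}{\sqrt{18442 + \frac{5}{2} \left(-116\right) \frac{1}{-577}}} = - \frac{21794}{116360209} - \frac{39006}{\sqrt{18442 + \frac{5}{2} \left(-116\right) \left(- \frac{1}{577}\right)}} = - \frac{21794}{116360209} - \frac{39006}{\sqrt{18442 + \frac{290}{577}}} = - \frac{21794}{116360209} - \frac{39006}{\sqrt{\frac{10641324}{577}}} = - \frac{21794}{116360209} - \frac{39006}{\frac{2}{577} \sqrt{1535010987}} = - \frac{21794}{116360209} - 39006 \frac{\sqrt{1535010987}}{5320662} = - \frac{21794}{116360209} - \frac{6501 \sqrt{1535010987}}{886777}$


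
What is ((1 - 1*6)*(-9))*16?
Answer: 720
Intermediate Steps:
((1 - 1*6)*(-9))*16 = ((1 - 6)*(-9))*16 = -5*(-9)*16 = 45*16 = 720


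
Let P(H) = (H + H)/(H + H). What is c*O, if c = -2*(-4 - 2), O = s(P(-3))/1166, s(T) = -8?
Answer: -48/583 ≈ -0.082333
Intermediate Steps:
P(H) = 1 (P(H) = (2*H)/((2*H)) = (2*H)*(1/(2*H)) = 1)
O = -4/583 (O = -8/1166 = -8*1/1166 = -4/583 ≈ -0.0068611)
c = 12 (c = -2*(-6) = 12)
c*O = 12*(-4/583) = -48/583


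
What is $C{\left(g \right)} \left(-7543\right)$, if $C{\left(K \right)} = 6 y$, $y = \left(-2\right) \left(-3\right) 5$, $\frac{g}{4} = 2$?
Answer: $-1357740$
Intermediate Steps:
$g = 8$ ($g = 4 \cdot 2 = 8$)
$y = 30$ ($y = 6 \cdot 5 = 30$)
$C{\left(K \right)} = 180$ ($C{\left(K \right)} = 6 \cdot 30 = 180$)
$C{\left(g \right)} \left(-7543\right) = 180 \left(-7543\right) = -1357740$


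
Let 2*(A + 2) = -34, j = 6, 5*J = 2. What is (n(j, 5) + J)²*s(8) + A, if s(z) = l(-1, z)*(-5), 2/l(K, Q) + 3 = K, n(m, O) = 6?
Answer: 417/5 ≈ 83.400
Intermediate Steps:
J = ⅖ (J = (⅕)*2 = ⅖ ≈ 0.40000)
l(K, Q) = 2/(-3 + K)
A = -19 (A = -2 + (½)*(-34) = -2 - 17 = -19)
s(z) = 5/2 (s(z) = (2/(-3 - 1))*(-5) = (2/(-4))*(-5) = (2*(-¼))*(-5) = -½*(-5) = 5/2)
(n(j, 5) + J)²*s(8) + A = (6 + ⅖)²*(5/2) - 19 = (32/5)²*(5/2) - 19 = (1024/25)*(5/2) - 19 = 512/5 - 19 = 417/5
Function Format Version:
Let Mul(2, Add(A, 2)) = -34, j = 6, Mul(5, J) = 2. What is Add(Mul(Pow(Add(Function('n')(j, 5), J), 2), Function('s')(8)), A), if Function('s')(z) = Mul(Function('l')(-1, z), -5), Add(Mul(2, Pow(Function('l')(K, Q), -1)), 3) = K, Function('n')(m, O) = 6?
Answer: Rational(417, 5) ≈ 83.400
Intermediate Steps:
J = Rational(2, 5) (J = Mul(Rational(1, 5), 2) = Rational(2, 5) ≈ 0.40000)
Function('l')(K, Q) = Mul(2, Pow(Add(-3, K), -1))
A = -19 (A = Add(-2, Mul(Rational(1, 2), -34)) = Add(-2, -17) = -19)
Function('s')(z) = Rational(5, 2) (Function('s')(z) = Mul(Mul(2, Pow(Add(-3, -1), -1)), -5) = Mul(Mul(2, Pow(-4, -1)), -5) = Mul(Mul(2, Rational(-1, 4)), -5) = Mul(Rational(-1, 2), -5) = Rational(5, 2))
Add(Mul(Pow(Add(Function('n')(j, 5), J), 2), Function('s')(8)), A) = Add(Mul(Pow(Add(6, Rational(2, 5)), 2), Rational(5, 2)), -19) = Add(Mul(Pow(Rational(32, 5), 2), Rational(5, 2)), -19) = Add(Mul(Rational(1024, 25), Rational(5, 2)), -19) = Add(Rational(512, 5), -19) = Rational(417, 5)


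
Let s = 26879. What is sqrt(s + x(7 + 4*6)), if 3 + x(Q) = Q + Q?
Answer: sqrt(26938) ≈ 164.13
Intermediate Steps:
x(Q) = -3 + 2*Q (x(Q) = -3 + (Q + Q) = -3 + 2*Q)
sqrt(s + x(7 + 4*6)) = sqrt(26879 + (-3 + 2*(7 + 4*6))) = sqrt(26879 + (-3 + 2*(7 + 24))) = sqrt(26879 + (-3 + 2*31)) = sqrt(26879 + (-3 + 62)) = sqrt(26879 + 59) = sqrt(26938)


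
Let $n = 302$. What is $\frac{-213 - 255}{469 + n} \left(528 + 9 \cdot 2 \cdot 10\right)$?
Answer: $- \frac{110448}{257} \approx -429.76$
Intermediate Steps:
$\frac{-213 - 255}{469 + n} \left(528 + 9 \cdot 2 \cdot 10\right) = \frac{-213 - 255}{469 + 302} \left(528 + 9 \cdot 2 \cdot 10\right) = - \frac{468}{771} \left(528 + 18 \cdot 10\right) = \left(-468\right) \frac{1}{771} \left(528 + 180\right) = \left(- \frac{156}{257}\right) 708 = - \frac{110448}{257}$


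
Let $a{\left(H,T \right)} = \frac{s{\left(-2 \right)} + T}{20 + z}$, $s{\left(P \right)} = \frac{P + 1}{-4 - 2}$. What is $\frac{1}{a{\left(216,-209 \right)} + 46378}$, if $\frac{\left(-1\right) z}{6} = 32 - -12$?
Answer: $\frac{1464}{67898645} \approx 2.1562 \cdot 10^{-5}$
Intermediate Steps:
$s{\left(P \right)} = - \frac{1}{6} - \frac{P}{6}$ ($s{\left(P \right)} = \frac{1 + P}{-6} = \left(1 + P\right) \left(- \frac{1}{6}\right) = - \frac{1}{6} - \frac{P}{6}$)
$z = -264$ ($z = - 6 \left(32 - -12\right) = - 6 \left(32 + 12\right) = \left(-6\right) 44 = -264$)
$a{\left(H,T \right)} = - \frac{1}{1464} - \frac{T}{244}$ ($a{\left(H,T \right)} = \frac{\left(- \frac{1}{6} - - \frac{1}{3}\right) + T}{20 - 264} = \frac{\left(- \frac{1}{6} + \frac{1}{3}\right) + T}{-244} = \left(\frac{1}{6} + T\right) \left(- \frac{1}{244}\right) = - \frac{1}{1464} - \frac{T}{244}$)
$\frac{1}{a{\left(216,-209 \right)} + 46378} = \frac{1}{\left(- \frac{1}{1464} - - \frac{209}{244}\right) + 46378} = \frac{1}{\left(- \frac{1}{1464} + \frac{209}{244}\right) + 46378} = \frac{1}{\frac{1253}{1464} + 46378} = \frac{1}{\frac{67898645}{1464}} = \frac{1464}{67898645}$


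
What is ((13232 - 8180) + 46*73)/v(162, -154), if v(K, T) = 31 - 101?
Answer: -841/7 ≈ -120.14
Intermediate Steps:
v(K, T) = -70
((13232 - 8180) + 46*73)/v(162, -154) = ((13232 - 8180) + 46*73)/(-70) = (5052 + 3358)*(-1/70) = 8410*(-1/70) = -841/7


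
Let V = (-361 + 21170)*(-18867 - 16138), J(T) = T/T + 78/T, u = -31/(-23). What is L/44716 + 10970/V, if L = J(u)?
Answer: 262831637401/201946313300564 ≈ 0.0013015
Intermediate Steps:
u = 31/23 (u = -31*(-1/23) = 31/23 ≈ 1.3478)
J(T) = 1 + 78/T
L = 1825/31 (L = (78 + 31/23)/(31/23) = (23/31)*(1825/23) = 1825/31 ≈ 58.871)
V = -728419045 (V = 20809*(-35005) = -728419045)
L/44716 + 10970/V = (1825/31)/44716 + 10970/(-728419045) = (1825/31)*(1/44716) + 10970*(-1/728419045) = 1825/1386196 - 2194/145683809 = 262831637401/201946313300564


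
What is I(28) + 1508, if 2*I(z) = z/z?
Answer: 3017/2 ≈ 1508.5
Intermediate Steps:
I(z) = ½ (I(z) = (z/z)/2 = (½)*1 = ½)
I(28) + 1508 = ½ + 1508 = 3017/2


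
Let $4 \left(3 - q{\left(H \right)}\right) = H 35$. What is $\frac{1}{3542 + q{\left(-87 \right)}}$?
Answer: $\frac{4}{17225} \approx 0.00023222$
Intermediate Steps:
$q{\left(H \right)} = 3 - \frac{35 H}{4}$ ($q{\left(H \right)} = 3 - \frac{H 35}{4} = 3 - \frac{35 H}{4}$)
$\frac{1}{3542 + q{\left(-87 \right)}} = \frac{1}{3542 + \left(3 - - \frac{3045}{4}\right)} = \frac{1}{3542 + \left(3 + \frac{3045}{4}\right)} = \frac{1}{3542 + \frac{3057}{4}} = \frac{1}{\frac{17225}{4}} = \frac{4}{17225}$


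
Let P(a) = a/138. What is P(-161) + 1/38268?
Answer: -44645/38268 ≈ -1.1666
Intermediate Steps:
P(a) = a/138 (P(a) = a*(1/138) = a/138)
P(-161) + 1/38268 = (1/138)*(-161) + 1/38268 = -7/6 + 1/38268 = -44645/38268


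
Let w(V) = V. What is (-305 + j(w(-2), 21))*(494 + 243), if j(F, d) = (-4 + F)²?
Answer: -198253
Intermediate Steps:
(-305 + j(w(-2), 21))*(494 + 243) = (-305 + (-4 - 2)²)*(494 + 243) = (-305 + (-6)²)*737 = (-305 + 36)*737 = -269*737 = -198253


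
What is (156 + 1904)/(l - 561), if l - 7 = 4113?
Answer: 2060/3559 ≈ 0.57881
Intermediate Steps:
l = 4120 (l = 7 + 4113 = 4120)
(156 + 1904)/(l - 561) = (156 + 1904)/(4120 - 561) = 2060/3559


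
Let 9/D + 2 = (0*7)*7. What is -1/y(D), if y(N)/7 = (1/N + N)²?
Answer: -324/50575 ≈ -0.0064063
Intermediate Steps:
D = -9/2 (D = 9/(-2 + (0*7)*7) = 9/(-2 + 0*7) = 9/(-2 + 0) = 9/(-2) = 9*(-½) = -9/2 ≈ -4.5000)
y(N) = 7*(N + 1/N)² (y(N) = 7*(1/N + N)² = 7*(N + 1/N)²)
-1/y(D) = -1/(7*(1 + (-9/2)²)²/(-9/2)²) = -1/(7*(4/81)*(1 + 81/4)²) = -1/(7*(4/81)*(85/4)²) = -1/(7*(4/81)*(7225/16)) = -1/50575/324 = -1*324/50575 = -324/50575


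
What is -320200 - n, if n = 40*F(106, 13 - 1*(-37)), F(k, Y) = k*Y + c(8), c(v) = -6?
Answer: -531960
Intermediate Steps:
F(k, Y) = -6 + Y*k (F(k, Y) = k*Y - 6 = Y*k - 6 = -6 + Y*k)
n = 211760 (n = 40*(-6 + (13 - 1*(-37))*106) = 40*(-6 + (13 + 37)*106) = 40*(-6 + 50*106) = 40*(-6 + 5300) = 40*5294 = 211760)
-320200 - n = -320200 - 1*211760 = -320200 - 211760 = -531960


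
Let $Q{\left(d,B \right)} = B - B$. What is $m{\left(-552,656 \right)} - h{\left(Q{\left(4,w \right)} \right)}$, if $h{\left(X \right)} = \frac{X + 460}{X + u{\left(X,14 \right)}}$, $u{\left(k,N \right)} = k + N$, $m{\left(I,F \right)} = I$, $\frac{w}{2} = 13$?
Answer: $- \frac{4094}{7} \approx -584.86$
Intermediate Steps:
$w = 26$ ($w = 2 \cdot 13 = 26$)
$Q{\left(d,B \right)} = 0$
$u{\left(k,N \right)} = N + k$
$h{\left(X \right)} = \frac{460 + X}{14 + 2 X}$ ($h{\left(X \right)} = \frac{X + 460}{X + \left(14 + X\right)} = \frac{460 + X}{14 + 2 X}$)
$m{\left(-552,656 \right)} - h{\left(Q{\left(4,w \right)} \right)} = -552 - \frac{460 + 0}{2 \left(7 + 0\right)} = -552 - \frac{1}{2} \cdot \frac{1}{7} \cdot 460 = -552 - \frac{230}{7} = - \frac{4094}{7}$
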